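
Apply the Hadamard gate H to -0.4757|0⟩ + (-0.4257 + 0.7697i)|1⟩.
(-0.6374 + 0.5443i)|0⟩ + (-0.03536 - 0.5443i)|1⟩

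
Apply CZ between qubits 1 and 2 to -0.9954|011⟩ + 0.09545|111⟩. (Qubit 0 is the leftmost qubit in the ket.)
0.9954|011⟩ - 0.09545|111⟩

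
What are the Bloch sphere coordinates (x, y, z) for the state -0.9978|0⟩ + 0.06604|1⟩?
(-0.1318, 0, 0.9912)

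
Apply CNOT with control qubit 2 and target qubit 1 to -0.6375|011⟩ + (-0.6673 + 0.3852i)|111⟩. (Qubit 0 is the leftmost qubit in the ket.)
-0.6375|001⟩ + (-0.6673 + 0.3852i)|101⟩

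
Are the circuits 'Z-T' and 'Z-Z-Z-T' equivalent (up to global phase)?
Yes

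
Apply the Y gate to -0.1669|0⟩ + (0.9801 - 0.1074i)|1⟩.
(-0.1074 - 0.9801i)|0⟩ - 0.1669i|1⟩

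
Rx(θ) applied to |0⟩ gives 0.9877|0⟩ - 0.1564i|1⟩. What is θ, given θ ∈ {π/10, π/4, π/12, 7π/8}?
π/10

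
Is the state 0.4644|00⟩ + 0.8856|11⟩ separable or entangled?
Entangled

Writing the state as a|00⟩ + b|01⟩ + c|10⟩ + d|11⟩, it is a product state iff ad − bc = 0.
Here (a, b, c, d) = (0.4644, 0, 0, 0.8856): ad − bc = (0.4644)(0.8856) − (0)(0) = 0.4113 ≠ 0, so the state is entangled.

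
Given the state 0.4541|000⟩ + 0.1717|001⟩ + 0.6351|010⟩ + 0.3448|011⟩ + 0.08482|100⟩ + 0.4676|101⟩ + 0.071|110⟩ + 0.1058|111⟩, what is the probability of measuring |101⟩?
0.2186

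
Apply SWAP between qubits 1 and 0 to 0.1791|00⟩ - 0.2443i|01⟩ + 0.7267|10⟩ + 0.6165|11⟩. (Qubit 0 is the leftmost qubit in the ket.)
0.1791|00⟩ + 0.7267|01⟩ - 0.2443i|10⟩ + 0.6165|11⟩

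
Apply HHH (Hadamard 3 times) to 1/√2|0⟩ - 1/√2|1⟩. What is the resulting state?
|1⟩

H² = I, so H^3 = H: a single Hadamard. With (a, b) = (1/√2, -1/√2), H gives ((a + b)/√2, (a − b)/√2) = (0, 1).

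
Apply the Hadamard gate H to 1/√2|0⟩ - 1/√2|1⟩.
|1⟩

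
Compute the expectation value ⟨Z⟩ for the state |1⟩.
-1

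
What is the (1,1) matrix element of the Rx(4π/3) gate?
-1/2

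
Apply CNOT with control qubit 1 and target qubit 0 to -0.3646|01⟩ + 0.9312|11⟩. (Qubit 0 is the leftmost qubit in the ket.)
0.9312|01⟩ - 0.3646|11⟩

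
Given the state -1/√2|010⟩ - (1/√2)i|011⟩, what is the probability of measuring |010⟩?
1/2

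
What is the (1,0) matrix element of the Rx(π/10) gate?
-0.1564i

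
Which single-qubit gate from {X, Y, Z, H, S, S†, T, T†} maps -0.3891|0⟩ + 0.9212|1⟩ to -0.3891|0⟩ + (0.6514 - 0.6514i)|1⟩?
T†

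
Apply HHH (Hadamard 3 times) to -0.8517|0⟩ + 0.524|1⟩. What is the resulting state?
-0.2317|0⟩ - 0.9728|1⟩

H² = I, so H^3 = H: a single Hadamard. With (a, b) = (-0.8517, 0.524), H gives ((a + b)/√2, (a − b)/√2) = (-0.2317, -0.9728).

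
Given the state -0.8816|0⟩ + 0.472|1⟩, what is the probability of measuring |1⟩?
0.2228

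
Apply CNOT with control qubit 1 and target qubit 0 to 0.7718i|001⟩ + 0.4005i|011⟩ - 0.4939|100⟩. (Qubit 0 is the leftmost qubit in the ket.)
0.7718i|001⟩ - 0.4939|100⟩ + 0.4005i|111⟩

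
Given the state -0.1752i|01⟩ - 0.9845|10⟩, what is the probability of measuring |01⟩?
0.0307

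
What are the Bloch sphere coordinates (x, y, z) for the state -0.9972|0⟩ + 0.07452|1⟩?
(-0.1486, 0, 0.9889)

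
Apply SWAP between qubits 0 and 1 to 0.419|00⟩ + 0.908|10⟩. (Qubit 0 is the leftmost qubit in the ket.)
0.419|00⟩ + 0.908|01⟩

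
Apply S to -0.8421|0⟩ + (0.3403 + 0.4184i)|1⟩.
-0.8421|0⟩ + (-0.4184 + 0.3403i)|1⟩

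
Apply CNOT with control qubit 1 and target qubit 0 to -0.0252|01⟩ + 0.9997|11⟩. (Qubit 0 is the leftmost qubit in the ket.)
0.9997|01⟩ - 0.0252|11⟩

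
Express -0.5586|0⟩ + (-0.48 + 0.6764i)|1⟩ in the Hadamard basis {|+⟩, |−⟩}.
(-0.7344 + 0.4783i)|+⟩ + (-0.05558 - 0.4783i)|−⟩

With |ψ⟩ = α|0⟩ + β|1⟩, the Hadamard-basis coefficients are ⟨+|ψ⟩ = (α + β)/√2 and ⟨−|ψ⟩ = (α − β)/√2.
Here α = -0.5586, β = (-0.48 + 0.6764i): (α + β)/√2 = (-0.7344 + 0.4783i), (α − β)/√2 = (-0.05558 - 0.4783i).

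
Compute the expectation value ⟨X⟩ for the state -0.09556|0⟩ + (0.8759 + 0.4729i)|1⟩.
-0.1674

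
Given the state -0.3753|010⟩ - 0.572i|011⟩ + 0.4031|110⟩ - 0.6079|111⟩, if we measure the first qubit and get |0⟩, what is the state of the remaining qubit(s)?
-0.5486|10⟩ - 0.8361i|11⟩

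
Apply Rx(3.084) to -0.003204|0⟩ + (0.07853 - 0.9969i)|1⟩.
(-0.9966 - 0.0785i)|0⟩ + (0.002261 - 0.0255i)|1⟩

Rx(3.084) = [[cos(θ/2), −i·sin(θ/2)], [−i·sin(θ/2), cos(θ/2)]]; θ = 3.084, cos(θ/2) ≈ 0.0287923, sin(θ/2) ≈ 0.999585.
With a = amp(|0⟩) = -0.003204 and b = amp(|1⟩) = (0.07853 - 0.9969i):
new amp(|0⟩) = (0.0287923)·a + (-0.999585i)·b = (-0.9966 - 0.0785i)
new amp(|1⟩) = (-0.999585i)·a + (0.0287923)·b = (0.002261 - 0.0255i)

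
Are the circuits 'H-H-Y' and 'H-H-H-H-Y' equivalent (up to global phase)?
Yes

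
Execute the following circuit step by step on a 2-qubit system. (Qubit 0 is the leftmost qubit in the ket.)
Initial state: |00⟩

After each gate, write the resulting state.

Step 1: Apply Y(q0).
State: i|10⟩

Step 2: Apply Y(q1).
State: -|11⟩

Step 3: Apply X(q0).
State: -|01⟩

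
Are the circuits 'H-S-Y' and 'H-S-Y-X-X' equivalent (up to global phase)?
Yes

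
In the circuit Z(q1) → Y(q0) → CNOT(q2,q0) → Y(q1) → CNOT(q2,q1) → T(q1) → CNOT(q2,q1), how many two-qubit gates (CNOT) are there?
3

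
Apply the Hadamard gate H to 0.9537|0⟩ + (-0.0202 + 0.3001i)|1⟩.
(0.6601 + 0.2122i)|0⟩ + (0.6887 - 0.2122i)|1⟩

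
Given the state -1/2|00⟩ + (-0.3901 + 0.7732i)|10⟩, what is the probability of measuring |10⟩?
0.75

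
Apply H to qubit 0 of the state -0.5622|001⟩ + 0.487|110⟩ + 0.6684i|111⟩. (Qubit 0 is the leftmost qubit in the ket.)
-0.3975|001⟩ + 0.3444|010⟩ + 0.4726i|011⟩ - 0.3975|101⟩ - 0.3444|110⟩ - 0.4726i|111⟩

H on qubit 0 mixes each pair of kets that differ only in qubit 0: amplitudes (a, b) of (|…0…⟩, |…1…⟩) become ((a + b)/√2, (a − b)/√2). Kets absent from the input have amplitude 0.
(|001⟩, |101⟩): (a, b) = (-0.5622, 0) → (-0.3975, -0.3975)
(|010⟩, |110⟩): (a, b) = (0, 0.487) → (0.3444, -0.3444)
(|011⟩, |111⟩): (a, b) = (0, 0.6684i) → (0.4726i, -0.4726i)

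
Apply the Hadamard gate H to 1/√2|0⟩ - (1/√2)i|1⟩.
(1/2 - (1/2)i)|0⟩ + (1/2 + (1/2)i)|1⟩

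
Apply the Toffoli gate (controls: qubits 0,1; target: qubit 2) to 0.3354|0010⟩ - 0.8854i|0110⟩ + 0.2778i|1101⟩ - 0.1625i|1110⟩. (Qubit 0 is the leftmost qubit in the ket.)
0.3354|0010⟩ - 0.8854i|0110⟩ - 0.1625i|1100⟩ + 0.2778i|1111⟩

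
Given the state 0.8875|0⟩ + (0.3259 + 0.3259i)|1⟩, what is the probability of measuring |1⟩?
0.2124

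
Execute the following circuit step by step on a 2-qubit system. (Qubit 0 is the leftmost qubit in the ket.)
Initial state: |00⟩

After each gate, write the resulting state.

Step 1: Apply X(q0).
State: |10⟩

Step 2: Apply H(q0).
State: 1/√2|00⟩ - 1/√2|10⟩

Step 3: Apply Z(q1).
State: 1/√2|00⟩ - 1/√2|10⟩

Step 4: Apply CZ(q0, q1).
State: 1/√2|00⟩ - 1/√2|10⟩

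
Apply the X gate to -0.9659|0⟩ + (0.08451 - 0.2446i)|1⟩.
(0.08451 - 0.2446i)|0⟩ - 0.9659|1⟩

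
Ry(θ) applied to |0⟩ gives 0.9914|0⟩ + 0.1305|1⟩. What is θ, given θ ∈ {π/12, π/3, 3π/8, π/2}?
π/12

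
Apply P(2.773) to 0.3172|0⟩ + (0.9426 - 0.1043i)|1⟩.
0.3172|0⟩ + (-0.8417 + 0.4369i)|1⟩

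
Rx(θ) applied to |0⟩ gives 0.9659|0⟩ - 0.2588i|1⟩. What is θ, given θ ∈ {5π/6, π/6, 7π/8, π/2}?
π/6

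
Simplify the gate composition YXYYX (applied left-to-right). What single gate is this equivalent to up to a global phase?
Y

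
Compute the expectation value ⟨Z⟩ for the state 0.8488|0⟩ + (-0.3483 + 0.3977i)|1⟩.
0.441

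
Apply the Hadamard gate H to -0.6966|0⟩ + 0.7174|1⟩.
0.01471|0⟩ - 0.9998|1⟩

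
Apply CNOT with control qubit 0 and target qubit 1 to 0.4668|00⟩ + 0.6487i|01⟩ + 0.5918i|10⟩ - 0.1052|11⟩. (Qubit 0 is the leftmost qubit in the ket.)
0.4668|00⟩ + 0.6487i|01⟩ - 0.1052|10⟩ + 0.5918i|11⟩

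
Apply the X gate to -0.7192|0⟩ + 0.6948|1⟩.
0.6948|0⟩ - 0.7192|1⟩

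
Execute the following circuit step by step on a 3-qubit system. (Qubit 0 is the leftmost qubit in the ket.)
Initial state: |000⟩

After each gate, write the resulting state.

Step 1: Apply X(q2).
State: |001⟩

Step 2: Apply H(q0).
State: 1/√2|001⟩ + 1/√2|101⟩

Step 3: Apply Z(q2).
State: -1/√2|001⟩ - 1/√2|101⟩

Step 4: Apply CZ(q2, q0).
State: -1/√2|001⟩ + 1/√2|101⟩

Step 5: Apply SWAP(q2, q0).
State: -1/√2|100⟩ + 1/√2|101⟩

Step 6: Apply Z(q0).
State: 1/√2|100⟩ - 1/√2|101⟩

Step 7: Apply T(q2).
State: 1/√2|100⟩ + (-1/2 - (1/2)i)|101⟩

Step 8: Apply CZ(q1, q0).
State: 1/√2|100⟩ + (-1/2 - (1/2)i)|101⟩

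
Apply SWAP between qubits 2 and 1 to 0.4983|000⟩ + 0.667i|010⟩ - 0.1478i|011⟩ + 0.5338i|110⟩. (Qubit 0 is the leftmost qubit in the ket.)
0.4983|000⟩ + 0.667i|001⟩ - 0.1478i|011⟩ + 0.5338i|101⟩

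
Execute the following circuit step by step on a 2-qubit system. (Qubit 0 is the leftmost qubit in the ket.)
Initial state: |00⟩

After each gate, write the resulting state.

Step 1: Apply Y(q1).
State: i|01⟩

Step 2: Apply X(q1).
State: i|00⟩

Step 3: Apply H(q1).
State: (1/√2)i|00⟩ + (1/√2)i|01⟩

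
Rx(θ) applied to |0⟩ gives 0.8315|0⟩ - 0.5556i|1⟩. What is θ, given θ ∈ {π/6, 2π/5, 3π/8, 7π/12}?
3π/8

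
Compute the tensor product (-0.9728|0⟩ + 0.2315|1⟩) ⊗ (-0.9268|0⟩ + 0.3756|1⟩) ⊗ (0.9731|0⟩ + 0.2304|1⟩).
0.8773|000⟩ + 0.2077|001⟩ - 0.3556|010⟩ - 0.08418|011⟩ - 0.2088|100⟩ - 0.04943|101⟩ + 0.08461|110⟩ + 0.02003|111⟩

amp(|b₁b₂…⟩) = product of the factor amplitudes for bits b₁, b₂, …; only kets whose every factor amplitude is nonzero survive.
|000⟩: (-0.9728)(-0.9268)(0.9731) = 0.8773
|001⟩: (-0.9728)(-0.9268)(0.2304) = 0.2077
|010⟩: (-0.9728)(0.3756)(0.9731) = -0.3556
|011⟩: (-0.9728)(0.3756)(0.2304) = -0.08418
|100⟩: (0.2315)(-0.9268)(0.9731) = -0.2088
|101⟩: (0.2315)(-0.9268)(0.2304) = -0.04943
|110⟩: (0.2315)(0.3756)(0.9731) = 0.08461
|111⟩: (0.2315)(0.3756)(0.2304) = 0.02003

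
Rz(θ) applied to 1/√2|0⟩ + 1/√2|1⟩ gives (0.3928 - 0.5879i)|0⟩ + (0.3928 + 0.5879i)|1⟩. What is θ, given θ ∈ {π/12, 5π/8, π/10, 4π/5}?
5π/8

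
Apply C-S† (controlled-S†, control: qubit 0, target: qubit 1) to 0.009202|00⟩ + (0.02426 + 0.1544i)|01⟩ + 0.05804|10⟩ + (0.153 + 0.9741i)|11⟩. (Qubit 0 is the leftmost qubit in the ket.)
0.009202|00⟩ + (0.02426 + 0.1544i)|01⟩ + 0.05804|10⟩ + (0.9741 - 0.153i)|11⟩

C-S† leaves the control-|0⟩ kets |00⟩, |01⟩ unchanged and applies S† to qubit 1 on the control-|1⟩ pair (|10⟩, |11⟩).
S† = [[1, 0], [0, -i]].
With a = amp(|10⟩) = 0.05804 and b = amp(|11⟩) = (0.153 + 0.9741i):
new amp(|10⟩) = (1)·a = 0.05804
new amp(|11⟩) = (-i)·b = (0.9741 - 0.153i)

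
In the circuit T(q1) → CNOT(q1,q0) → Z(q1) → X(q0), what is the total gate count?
4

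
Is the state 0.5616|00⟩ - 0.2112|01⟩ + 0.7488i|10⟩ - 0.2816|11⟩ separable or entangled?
Entangled

Writing the state as a|00⟩ + b|01⟩ + c|10⟩ + d|11⟩, it is a product state iff ad − bc = 0.
Here (a, b, c, d) = (0.5616, -0.2112, 0.7488i, -0.2816): ad − bc = (0.5616)(-0.2816) − (-0.2112)(0.7488i) = (-0.1581 + 0.1581i) ≠ 0, so the state is entangled.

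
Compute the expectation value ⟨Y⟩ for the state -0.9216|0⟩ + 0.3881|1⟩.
0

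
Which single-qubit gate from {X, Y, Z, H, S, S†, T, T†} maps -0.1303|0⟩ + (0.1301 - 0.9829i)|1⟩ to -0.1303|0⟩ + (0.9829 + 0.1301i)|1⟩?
S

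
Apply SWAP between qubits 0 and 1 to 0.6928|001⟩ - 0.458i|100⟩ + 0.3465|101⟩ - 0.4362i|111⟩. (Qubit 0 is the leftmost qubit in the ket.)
0.6928|001⟩ - 0.458i|010⟩ + 0.3465|011⟩ - 0.4362i|111⟩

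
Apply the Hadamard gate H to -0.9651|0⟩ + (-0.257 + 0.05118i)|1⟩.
(-0.8642 + 0.03619i)|0⟩ + (-0.5007 - 0.03619i)|1⟩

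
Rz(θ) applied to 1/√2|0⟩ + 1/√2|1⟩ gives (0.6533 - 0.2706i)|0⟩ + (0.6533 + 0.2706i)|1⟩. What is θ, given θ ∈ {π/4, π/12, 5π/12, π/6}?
π/4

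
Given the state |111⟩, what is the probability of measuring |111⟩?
1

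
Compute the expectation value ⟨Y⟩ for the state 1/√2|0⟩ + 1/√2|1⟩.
0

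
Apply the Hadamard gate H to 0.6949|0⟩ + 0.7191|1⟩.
0.9998|0⟩ - 0.01711|1⟩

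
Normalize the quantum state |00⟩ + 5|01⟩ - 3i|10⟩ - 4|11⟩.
0.14|00⟩ + 0.7001|01⟩ - 0.4201i|10⟩ - 0.5601|11⟩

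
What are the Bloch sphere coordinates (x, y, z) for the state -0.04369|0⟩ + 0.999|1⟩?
(-0.08729, 0, -0.9961)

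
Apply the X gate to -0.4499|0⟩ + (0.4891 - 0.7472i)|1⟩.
(0.4891 - 0.7472i)|0⟩ - 0.4499|1⟩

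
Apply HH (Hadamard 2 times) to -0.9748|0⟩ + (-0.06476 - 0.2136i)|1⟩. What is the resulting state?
-0.9748|0⟩ + (-0.06476 - 0.2136i)|1⟩

H² = I, so an even number of Hadamards cancels: H^2 = I and the state is unchanged.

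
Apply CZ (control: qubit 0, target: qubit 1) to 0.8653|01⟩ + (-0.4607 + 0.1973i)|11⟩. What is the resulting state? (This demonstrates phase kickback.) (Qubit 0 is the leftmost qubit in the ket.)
0.8653|01⟩ + (0.4607 - 0.1973i)|11⟩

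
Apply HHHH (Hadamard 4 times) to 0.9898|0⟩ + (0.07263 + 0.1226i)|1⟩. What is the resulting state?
0.9898|0⟩ + (0.07263 + 0.1226i)|1⟩

H² = I, so an even number of Hadamards cancels: H^4 = I and the state is unchanged.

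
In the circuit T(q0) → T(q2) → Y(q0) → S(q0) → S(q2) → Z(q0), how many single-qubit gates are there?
6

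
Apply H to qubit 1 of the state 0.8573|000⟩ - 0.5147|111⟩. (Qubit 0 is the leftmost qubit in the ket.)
0.6062|000⟩ + 0.6062|010⟩ - 0.3639|101⟩ + 0.3639|111⟩

H on qubit 1 mixes each pair of kets that differ only in qubit 1: amplitudes (a, b) of (|…0…⟩, |…1…⟩) become ((a + b)/√2, (a − b)/√2). Kets absent from the input have amplitude 0.
(|000⟩, |010⟩): (a, b) = (0.8573, 0) → (0.6062, 0.6062)
(|101⟩, |111⟩): (a, b) = (0, -0.5147) → (-0.3639, 0.3639)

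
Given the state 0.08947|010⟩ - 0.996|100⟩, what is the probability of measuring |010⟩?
0.008005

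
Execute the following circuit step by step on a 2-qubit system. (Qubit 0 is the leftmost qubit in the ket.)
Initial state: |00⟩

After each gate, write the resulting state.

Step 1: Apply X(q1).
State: |01⟩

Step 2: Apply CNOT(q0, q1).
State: |01⟩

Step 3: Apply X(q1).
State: |00⟩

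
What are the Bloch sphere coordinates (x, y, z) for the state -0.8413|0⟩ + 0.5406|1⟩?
(-0.9096, 0, 0.4155)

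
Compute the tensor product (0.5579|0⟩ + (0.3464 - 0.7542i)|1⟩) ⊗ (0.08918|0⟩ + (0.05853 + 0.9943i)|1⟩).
0.04975|00⟩ + (0.03265 + 0.5547i)|01⟩ + (0.03089 - 0.06726i)|10⟩ + (0.7702 + 0.3003i)|11⟩

amp(|b₁b₂…⟩) = product of the factor amplitudes for bits b₁, b₂, …; only kets whose every factor amplitude is nonzero survive.
|00⟩: (0.5579)(0.08918) = 0.04975
|01⟩: (0.5579)(0.05853 + 0.9943i) = (0.03265 + 0.5547i)
|10⟩: (0.3464 - 0.7542i)(0.08918) = (0.03089 - 0.06726i)
|11⟩: (0.3464 - 0.7542i)(0.05853 + 0.9943i) = (0.7702 + 0.3003i)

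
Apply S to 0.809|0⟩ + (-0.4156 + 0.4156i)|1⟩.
0.809|0⟩ + (-0.4156 - 0.4156i)|1⟩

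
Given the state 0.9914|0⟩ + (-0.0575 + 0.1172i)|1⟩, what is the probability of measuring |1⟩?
0.01704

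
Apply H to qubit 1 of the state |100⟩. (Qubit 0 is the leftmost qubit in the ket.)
1/√2|100⟩ + 1/√2|110⟩

H on qubit 1 mixes each pair of kets that differ only in qubit 1: amplitudes (a, b) of (|…0…⟩, |…1…⟩) become ((a + b)/√2, (a − b)/√2). Kets absent from the input have amplitude 0.
(|100⟩, |110⟩): (a, b) = (1, 0) → (1/√2, 1/√2)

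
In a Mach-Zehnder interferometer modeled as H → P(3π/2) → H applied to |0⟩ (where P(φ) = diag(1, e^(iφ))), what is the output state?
(1/2 - (1/2)i)|0⟩ + (1/2 + (1/2)i)|1⟩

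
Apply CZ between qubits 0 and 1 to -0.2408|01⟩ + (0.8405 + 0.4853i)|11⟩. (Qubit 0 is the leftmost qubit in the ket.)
-0.2408|01⟩ + (-0.8405 - 0.4853i)|11⟩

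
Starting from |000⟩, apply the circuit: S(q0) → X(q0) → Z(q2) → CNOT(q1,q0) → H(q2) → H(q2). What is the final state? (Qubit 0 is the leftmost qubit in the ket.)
|100⟩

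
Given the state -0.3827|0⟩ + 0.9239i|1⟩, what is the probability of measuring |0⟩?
0.1465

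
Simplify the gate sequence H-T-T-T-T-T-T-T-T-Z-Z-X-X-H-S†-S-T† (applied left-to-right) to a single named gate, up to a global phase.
T†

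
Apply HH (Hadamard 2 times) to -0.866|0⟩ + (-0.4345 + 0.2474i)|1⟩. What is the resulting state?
-0.866|0⟩ + (-0.4345 + 0.2474i)|1⟩

H² = I, so an even number of Hadamards cancels: H^2 = I and the state is unchanged.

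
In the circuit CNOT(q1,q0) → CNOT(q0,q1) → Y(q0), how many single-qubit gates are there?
1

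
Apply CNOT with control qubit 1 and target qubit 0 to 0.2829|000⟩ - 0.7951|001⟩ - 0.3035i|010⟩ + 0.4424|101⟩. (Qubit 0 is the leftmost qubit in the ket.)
0.2829|000⟩ - 0.7951|001⟩ + 0.4424|101⟩ - 0.3035i|110⟩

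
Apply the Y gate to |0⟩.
i|1⟩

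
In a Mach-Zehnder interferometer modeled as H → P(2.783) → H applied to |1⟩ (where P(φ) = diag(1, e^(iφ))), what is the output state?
(0.9682 - 0.1755i)|0⟩ + (0.0318 + 0.1755i)|1⟩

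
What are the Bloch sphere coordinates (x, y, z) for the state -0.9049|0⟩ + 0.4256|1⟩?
(-0.7703, 0, 0.6377)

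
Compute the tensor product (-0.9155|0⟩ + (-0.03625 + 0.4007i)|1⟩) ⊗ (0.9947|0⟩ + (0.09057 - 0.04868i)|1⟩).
-0.9106|00⟩ + (-0.08292 + 0.04457i)|01⟩ + (-0.03606 + 0.3986i)|10⟩ + (0.01622 + 0.03806i)|11⟩

amp(|b₁b₂…⟩) = product of the factor amplitudes for bits b₁, b₂, …; only kets whose every factor amplitude is nonzero survive.
|00⟩: (-0.9155)(0.9947) = -0.9106
|01⟩: (-0.9155)(0.09057 - 0.04868i) = (-0.08292 + 0.04457i)
|10⟩: (-0.03625 + 0.4007i)(0.9947) = (-0.03606 + 0.3986i)
|11⟩: (-0.03625 + 0.4007i)(0.09057 - 0.04868i) = (0.01622 + 0.03806i)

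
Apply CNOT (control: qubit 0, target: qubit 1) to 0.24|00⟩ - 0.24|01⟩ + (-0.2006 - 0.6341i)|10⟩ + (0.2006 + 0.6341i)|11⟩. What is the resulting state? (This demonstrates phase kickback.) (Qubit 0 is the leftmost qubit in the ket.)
0.24|00⟩ - 0.24|01⟩ + (0.2006 + 0.6341i)|10⟩ + (-0.2006 - 0.6341i)|11⟩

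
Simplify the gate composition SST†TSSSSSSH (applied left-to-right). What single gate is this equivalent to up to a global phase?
H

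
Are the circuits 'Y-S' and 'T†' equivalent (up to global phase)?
No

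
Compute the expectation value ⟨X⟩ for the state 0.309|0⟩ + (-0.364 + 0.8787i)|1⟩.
-0.225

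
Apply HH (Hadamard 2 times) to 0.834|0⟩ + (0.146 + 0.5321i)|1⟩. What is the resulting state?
0.834|0⟩ + (0.146 + 0.5321i)|1⟩

H² = I, so an even number of Hadamards cancels: H^2 = I and the state is unchanged.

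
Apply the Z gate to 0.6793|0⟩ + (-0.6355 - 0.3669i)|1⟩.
0.6793|0⟩ + (0.6355 + 0.3669i)|1⟩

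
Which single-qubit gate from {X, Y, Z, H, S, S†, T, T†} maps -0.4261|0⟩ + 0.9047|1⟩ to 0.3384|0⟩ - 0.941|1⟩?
H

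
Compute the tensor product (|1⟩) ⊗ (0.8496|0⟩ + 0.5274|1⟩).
0.8496|10⟩ + 0.5274|11⟩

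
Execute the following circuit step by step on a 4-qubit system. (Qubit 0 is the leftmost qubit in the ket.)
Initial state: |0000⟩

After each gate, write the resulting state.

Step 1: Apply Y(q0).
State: i|1000⟩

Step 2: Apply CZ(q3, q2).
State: i|1000⟩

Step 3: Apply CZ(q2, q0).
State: i|1000⟩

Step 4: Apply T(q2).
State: i|1000⟩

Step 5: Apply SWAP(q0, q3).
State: i|0001⟩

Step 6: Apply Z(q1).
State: i|0001⟩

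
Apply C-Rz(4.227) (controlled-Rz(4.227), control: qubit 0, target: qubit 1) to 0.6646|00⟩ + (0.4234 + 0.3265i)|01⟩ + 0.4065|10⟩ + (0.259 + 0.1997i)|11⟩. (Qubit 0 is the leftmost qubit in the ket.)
0.6646|00⟩ + (0.4234 + 0.3265i)|01⟩ + (-0.2099 - 0.3481i)|10⟩ + (-0.3048 + 0.1187i)|11⟩

C-Rz(4.227) leaves the control-|0⟩ kets |00⟩, |01⟩ unchanged and applies Rz(4.227) to qubit 1 on the control-|1⟩ pair (|10⟩, |11⟩).
Rz(4.227) = [[e^(−iθ/2), 0], [0, e^(iθ/2)]] with e^(±iθ/2) = cos(θ/2) ± i·sin(θ/2); θ = 4.227, cos(θ/2) ≈ -0.516453, sin(θ/2) ≈ 0.856315.
With a = amp(|10⟩) = 0.4065 and b = amp(|11⟩) = (0.259 + 0.1997i):
new amp(|10⟩) = (-0.516453 - 0.856315i)·a = (-0.2099 - 0.3481i)
new amp(|11⟩) = (-0.516453 + 0.856315i)·b = (-0.3048 + 0.1187i)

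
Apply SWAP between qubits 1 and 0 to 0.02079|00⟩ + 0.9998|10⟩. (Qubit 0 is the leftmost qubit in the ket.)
0.02079|00⟩ + 0.9998|01⟩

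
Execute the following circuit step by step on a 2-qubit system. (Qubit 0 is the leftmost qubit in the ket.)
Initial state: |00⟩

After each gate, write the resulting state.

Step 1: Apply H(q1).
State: 1/√2|00⟩ + 1/√2|01⟩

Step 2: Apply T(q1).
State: 1/√2|00⟩ + (1/2 + (1/2)i)|01⟩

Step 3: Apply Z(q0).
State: 1/√2|00⟩ + (1/2 + (1/2)i)|01⟩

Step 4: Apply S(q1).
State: 1/√2|00⟩ + (-1/2 + (1/2)i)|01⟩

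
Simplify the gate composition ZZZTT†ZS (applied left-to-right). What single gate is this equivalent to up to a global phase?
S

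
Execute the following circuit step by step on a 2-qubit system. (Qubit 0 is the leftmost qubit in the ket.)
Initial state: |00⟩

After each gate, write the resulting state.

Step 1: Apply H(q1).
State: 1/√2|00⟩ + 1/√2|01⟩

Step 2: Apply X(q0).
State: 1/√2|10⟩ + 1/√2|11⟩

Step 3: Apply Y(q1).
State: -(1/√2)i|10⟩ + (1/√2)i|11⟩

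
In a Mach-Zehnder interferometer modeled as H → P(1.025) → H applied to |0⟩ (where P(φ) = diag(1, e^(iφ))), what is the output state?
(0.7595 + 0.4274i)|0⟩ + (0.2405 - 0.4274i)|1⟩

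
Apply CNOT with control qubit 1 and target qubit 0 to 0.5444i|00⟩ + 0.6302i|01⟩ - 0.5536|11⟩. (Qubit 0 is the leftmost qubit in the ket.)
0.5444i|00⟩ - 0.5536|01⟩ + 0.6302i|11⟩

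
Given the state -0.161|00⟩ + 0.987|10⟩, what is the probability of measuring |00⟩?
0.02592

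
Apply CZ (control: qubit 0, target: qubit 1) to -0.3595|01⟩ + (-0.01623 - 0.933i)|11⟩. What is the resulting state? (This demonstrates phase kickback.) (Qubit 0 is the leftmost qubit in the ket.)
-0.3595|01⟩ + (0.01623 + 0.933i)|11⟩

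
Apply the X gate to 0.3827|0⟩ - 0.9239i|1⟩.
-0.9239i|0⟩ + 0.3827|1⟩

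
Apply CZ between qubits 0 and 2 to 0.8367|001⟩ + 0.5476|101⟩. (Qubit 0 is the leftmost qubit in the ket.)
0.8367|001⟩ - 0.5476|101⟩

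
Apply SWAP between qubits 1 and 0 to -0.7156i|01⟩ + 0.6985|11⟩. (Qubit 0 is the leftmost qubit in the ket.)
-0.7156i|10⟩ + 0.6985|11⟩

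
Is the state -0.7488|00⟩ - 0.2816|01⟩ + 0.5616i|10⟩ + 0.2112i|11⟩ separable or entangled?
Separable

Writing the state as a|00⟩ + b|01⟩ + c|10⟩ + d|11⟩, it is a product state iff ad − bc = 0.
Here (a, b, c, d) = (-0.7488, -0.2816, 0.5616i, 0.2112i): ad − bc = (-0.7488)(0.2112i) − (-0.2816)(0.5616i) = 0, so the state is separable.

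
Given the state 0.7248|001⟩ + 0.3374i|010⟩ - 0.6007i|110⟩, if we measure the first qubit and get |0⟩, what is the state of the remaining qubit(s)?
0.9066|01⟩ + 0.422i|10⟩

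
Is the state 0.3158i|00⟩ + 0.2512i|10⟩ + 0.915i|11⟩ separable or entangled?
Entangled

Writing the state as a|00⟩ + b|01⟩ + c|10⟩ + d|11⟩, it is a product state iff ad − bc = 0.
Here (a, b, c, d) = (0.3158i, 0, 0.2512i, 0.915i): ad − bc = (0.3158i)(0.915i) − (0)(0.2512i) = -0.289 ≠ 0, so the state is entangled.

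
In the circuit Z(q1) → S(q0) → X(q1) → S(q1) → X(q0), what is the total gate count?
5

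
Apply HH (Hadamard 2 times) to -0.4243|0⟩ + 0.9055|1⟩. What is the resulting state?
-0.4243|0⟩ + 0.9055|1⟩

H² = I, so an even number of Hadamards cancels: H^2 = I and the state is unchanged.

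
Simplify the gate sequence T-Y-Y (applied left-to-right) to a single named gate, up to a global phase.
T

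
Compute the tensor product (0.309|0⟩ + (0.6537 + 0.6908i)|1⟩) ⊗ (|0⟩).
0.309|00⟩ + (0.6537 + 0.6908i)|10⟩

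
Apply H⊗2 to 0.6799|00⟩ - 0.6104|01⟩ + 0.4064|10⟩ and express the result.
0.238|00⟩ + 0.8484|01⟩ - 0.1685|10⟩ + 0.442|11⟩

H⊗2 gives amp(|y⟩) = (1/2) Σ_x (−1)^(x·y) amp(|x⟩), where x·y is the number of positions in which both x and y have a 1.
|00⟩: (0.6799 - 0.6104 + 0.4064)/2 = 0.238
|01⟩: (0.6799 + 0.6104 + 0.4064)/2 = 0.8484
|10⟩: (0.6799 - 0.6104 - 0.4064)/2 = -0.1685
|11⟩: (0.6799 + 0.6104 - 0.4064)/2 = 0.442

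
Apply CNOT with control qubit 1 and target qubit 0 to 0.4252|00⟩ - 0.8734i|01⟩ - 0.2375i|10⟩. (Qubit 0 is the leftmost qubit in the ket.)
0.4252|00⟩ - 0.2375i|10⟩ - 0.8734i|11⟩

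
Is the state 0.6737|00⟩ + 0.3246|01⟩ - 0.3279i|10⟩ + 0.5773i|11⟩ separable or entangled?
Entangled

Writing the state as a|00⟩ + b|01⟩ + c|10⟩ + d|11⟩, it is a product state iff ad − bc = 0.
Here (a, b, c, d) = (0.6737, 0.3246, -0.3279i, 0.5773i): ad − bc = (0.6737)(0.5773i) − (0.3246)(-0.3279i) = 0.4954i ≠ 0, so the state is entangled.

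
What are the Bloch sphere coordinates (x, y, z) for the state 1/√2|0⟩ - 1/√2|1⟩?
(-1, 0, 0)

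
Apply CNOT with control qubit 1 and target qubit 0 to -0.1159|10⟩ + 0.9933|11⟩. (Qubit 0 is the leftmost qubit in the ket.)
0.9933|01⟩ - 0.1159|10⟩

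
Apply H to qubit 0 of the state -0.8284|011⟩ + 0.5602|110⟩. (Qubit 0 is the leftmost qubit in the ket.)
0.3961|010⟩ - 0.5858|011⟩ - 0.3961|110⟩ - 0.5858|111⟩

H on qubit 0 mixes each pair of kets that differ only in qubit 0: amplitudes (a, b) of (|…0…⟩, |…1…⟩) become ((a + b)/√2, (a − b)/√2). Kets absent from the input have amplitude 0.
(|010⟩, |110⟩): (a, b) = (0, 0.5602) → (0.3961, -0.3961)
(|011⟩, |111⟩): (a, b) = (-0.8284, 0) → (-0.5858, -0.5858)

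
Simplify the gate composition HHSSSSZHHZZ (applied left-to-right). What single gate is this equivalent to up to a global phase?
Z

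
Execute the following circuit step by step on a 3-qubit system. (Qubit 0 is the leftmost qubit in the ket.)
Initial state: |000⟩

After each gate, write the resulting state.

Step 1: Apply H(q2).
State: 1/√2|000⟩ + 1/√2|001⟩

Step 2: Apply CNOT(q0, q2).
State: 1/√2|000⟩ + 1/√2|001⟩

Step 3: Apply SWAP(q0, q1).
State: 1/√2|000⟩ + 1/√2|001⟩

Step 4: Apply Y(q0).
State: (1/√2)i|100⟩ + (1/√2)i|101⟩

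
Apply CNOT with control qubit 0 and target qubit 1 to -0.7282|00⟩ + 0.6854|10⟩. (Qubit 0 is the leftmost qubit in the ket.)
-0.7282|00⟩ + 0.6854|11⟩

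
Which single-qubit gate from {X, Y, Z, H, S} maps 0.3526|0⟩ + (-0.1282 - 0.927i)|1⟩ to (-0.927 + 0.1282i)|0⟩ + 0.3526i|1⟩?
Y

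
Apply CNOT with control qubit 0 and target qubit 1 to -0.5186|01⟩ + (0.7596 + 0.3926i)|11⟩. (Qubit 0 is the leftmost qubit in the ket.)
-0.5186|01⟩ + (0.7596 + 0.3926i)|10⟩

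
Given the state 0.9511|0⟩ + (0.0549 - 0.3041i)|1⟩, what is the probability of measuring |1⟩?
0.09549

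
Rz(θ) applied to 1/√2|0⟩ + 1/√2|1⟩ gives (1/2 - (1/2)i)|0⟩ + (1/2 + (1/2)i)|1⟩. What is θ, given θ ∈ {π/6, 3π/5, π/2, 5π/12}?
π/2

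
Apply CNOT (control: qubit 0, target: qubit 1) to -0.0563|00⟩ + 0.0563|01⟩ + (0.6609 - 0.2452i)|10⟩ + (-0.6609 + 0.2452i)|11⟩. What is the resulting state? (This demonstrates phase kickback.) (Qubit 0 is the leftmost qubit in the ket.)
-0.0563|00⟩ + 0.0563|01⟩ + (-0.6609 + 0.2452i)|10⟩ + (0.6609 - 0.2452i)|11⟩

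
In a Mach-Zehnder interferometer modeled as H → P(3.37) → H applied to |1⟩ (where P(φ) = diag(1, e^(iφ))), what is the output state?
(0.987 + 0.1132i)|0⟩ + (0.01299 - 0.1132i)|1⟩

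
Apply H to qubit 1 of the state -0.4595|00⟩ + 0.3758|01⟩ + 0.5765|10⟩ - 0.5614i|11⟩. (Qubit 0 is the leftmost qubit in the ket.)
-0.05918|00⟩ - 0.5906|01⟩ + (0.4076 - 0.397i)|10⟩ + (0.4076 + 0.397i)|11⟩

H on qubit 1 mixes each pair of kets that differ only in qubit 1: amplitudes (a, b) of (|…0…⟩, |…1…⟩) become ((a + b)/√2, (a − b)/√2). Kets absent from the input have amplitude 0.
(|00⟩, |01⟩): (a, b) = (-0.4595, 0.3758) → (-0.05918, -0.5906)
(|10⟩, |11⟩): (a, b) = (0.5765, -0.5614i) → ((0.4076 - 0.397i), (0.4076 + 0.397i))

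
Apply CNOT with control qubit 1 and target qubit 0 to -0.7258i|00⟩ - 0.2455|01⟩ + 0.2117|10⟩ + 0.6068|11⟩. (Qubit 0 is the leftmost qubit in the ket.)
-0.7258i|00⟩ + 0.6068|01⟩ + 0.2117|10⟩ - 0.2455|11⟩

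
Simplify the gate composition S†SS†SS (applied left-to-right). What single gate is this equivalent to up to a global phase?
S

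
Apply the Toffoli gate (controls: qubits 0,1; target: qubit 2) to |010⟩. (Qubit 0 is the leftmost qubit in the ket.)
|010⟩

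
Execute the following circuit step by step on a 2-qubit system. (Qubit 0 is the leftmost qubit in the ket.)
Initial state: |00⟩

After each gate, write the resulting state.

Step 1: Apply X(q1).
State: |01⟩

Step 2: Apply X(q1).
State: |00⟩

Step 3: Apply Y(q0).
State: i|10⟩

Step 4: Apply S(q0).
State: -|10⟩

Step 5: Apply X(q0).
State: -|00⟩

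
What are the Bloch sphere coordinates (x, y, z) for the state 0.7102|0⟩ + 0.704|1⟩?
(1, 0, 0.008768)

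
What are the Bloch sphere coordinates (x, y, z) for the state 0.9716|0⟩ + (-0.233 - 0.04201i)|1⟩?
(-0.4528, -0.08163, 0.888)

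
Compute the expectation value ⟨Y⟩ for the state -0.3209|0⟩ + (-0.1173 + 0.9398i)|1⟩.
-0.6032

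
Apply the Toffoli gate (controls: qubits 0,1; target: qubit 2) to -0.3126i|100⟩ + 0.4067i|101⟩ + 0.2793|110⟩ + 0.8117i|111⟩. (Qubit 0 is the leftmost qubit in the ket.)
-0.3126i|100⟩ + 0.4067i|101⟩ + 0.8117i|110⟩ + 0.2793|111⟩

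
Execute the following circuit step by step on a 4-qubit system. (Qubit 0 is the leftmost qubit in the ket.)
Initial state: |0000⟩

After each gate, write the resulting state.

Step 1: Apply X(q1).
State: |0100⟩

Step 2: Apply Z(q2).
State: |0100⟩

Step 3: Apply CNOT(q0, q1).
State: |0100⟩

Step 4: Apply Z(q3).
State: |0100⟩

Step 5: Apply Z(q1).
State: -|0100⟩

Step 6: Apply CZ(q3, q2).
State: -|0100⟩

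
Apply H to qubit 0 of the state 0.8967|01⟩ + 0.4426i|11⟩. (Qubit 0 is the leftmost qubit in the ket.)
(0.6341 + 0.313i)|01⟩ + (0.6341 - 0.313i)|11⟩

H on qubit 0 mixes each pair of kets that differ only in qubit 0: amplitudes (a, b) of (|…0…⟩, |…1…⟩) become ((a + b)/√2, (a − b)/√2). Kets absent from the input have amplitude 0.
(|01⟩, |11⟩): (a, b) = (0.8967, 0.4426i) → ((0.6341 + 0.313i), (0.6341 - 0.313i))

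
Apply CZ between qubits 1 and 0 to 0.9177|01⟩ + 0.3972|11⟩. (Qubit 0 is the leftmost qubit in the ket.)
0.9177|01⟩ - 0.3972|11⟩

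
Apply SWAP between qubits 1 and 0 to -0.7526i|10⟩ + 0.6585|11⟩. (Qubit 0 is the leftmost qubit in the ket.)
-0.7526i|01⟩ + 0.6585|11⟩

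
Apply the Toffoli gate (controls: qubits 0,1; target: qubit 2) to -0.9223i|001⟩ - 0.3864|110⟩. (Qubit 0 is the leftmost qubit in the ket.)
-0.9223i|001⟩ - 0.3864|111⟩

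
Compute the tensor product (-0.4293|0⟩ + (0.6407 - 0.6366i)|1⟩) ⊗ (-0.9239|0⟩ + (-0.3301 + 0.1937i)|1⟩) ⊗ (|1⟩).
0.3966|001⟩ + (0.1417 - 0.08316i)|011⟩ + (-0.5919 + 0.5882i)|101⟩ + (-0.08819 + 0.3342i)|111⟩

amp(|b₁b₂…⟩) = product of the factor amplitudes for bits b₁, b₂, …; only kets whose every factor amplitude is nonzero survive.
|001⟩: (-0.4293)(-0.9239)(1) = 0.3966
|011⟩: (-0.4293)(-0.3301 + 0.1937i)(1) = (0.1417 - 0.08316i)
|101⟩: (0.6407 - 0.6366i)(-0.9239)(1) = (-0.5919 + 0.5882i)
|111⟩: (0.6407 - 0.6366i)(-0.3301 + 0.1937i)(1) = (-0.08819 + 0.3342i)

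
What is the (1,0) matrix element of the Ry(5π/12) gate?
0.6088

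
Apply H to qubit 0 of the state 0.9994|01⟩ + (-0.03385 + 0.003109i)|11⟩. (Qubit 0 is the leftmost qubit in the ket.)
(0.6827 + 0.002198i)|01⟩ + (0.7306 - 0.002198i)|11⟩

H on qubit 0 mixes each pair of kets that differ only in qubit 0: amplitudes (a, b) of (|…0…⟩, |…1…⟩) become ((a + b)/√2, (a − b)/√2). Kets absent from the input have amplitude 0.
(|01⟩, |11⟩): (a, b) = (0.9994, (-0.03385 + 0.003109i)) → ((0.6827 + 0.002198i), (0.7306 - 0.002198i))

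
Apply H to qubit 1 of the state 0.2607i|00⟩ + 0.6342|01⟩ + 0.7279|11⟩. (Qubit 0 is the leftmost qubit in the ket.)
(0.4484 + 0.1843i)|00⟩ + (-0.4484 + 0.1843i)|01⟩ + 0.5147|10⟩ - 0.5147|11⟩

H on qubit 1 mixes each pair of kets that differ only in qubit 1: amplitudes (a, b) of (|…0…⟩, |…1…⟩) become ((a + b)/√2, (a − b)/√2). Kets absent from the input have amplitude 0.
(|00⟩, |01⟩): (a, b) = (0.2607i, 0.6342) → ((0.4484 + 0.1843i), (-0.4484 + 0.1843i))
(|10⟩, |11⟩): (a, b) = (0, 0.7279) → (0.5147, -0.5147)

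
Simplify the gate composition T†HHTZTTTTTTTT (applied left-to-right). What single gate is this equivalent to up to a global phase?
Z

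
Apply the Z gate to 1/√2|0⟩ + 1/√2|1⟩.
1/√2|0⟩ - 1/√2|1⟩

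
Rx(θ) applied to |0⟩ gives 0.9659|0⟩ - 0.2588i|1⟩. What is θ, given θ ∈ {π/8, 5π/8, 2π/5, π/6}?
π/6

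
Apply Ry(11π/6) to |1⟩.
-0.2588|0⟩ - 0.9659|1⟩

Ry(11π/6) = [[cos(θ/2), −sin(θ/2)], [sin(θ/2), cos(θ/2)]]; θ = 11π/6, cos(θ/2) ≈ -0.965926, sin(θ/2) ≈ 0.258819.
With a = amp(|0⟩) = 0 and b = amp(|1⟩) = 1:
new amp(|0⟩) = (-0.965926)·a + (-0.258819)·b = -0.2588
new amp(|1⟩) = (0.258819)·a + (-0.965926)·b = -0.9659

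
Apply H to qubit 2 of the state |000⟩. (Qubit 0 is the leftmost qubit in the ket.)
1/√2|000⟩ + 1/√2|001⟩

H on qubit 2 mixes each pair of kets that differ only in qubit 2: amplitudes (a, b) of (|…0…⟩, |…1…⟩) become ((a + b)/√2, (a − b)/√2). Kets absent from the input have amplitude 0.
(|000⟩, |001⟩): (a, b) = (1, 0) → (1/√2, 1/√2)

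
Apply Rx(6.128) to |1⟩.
-0.07751i|0⟩ - 0.997|1⟩

Rx(6.128) = [[cos(θ/2), −i·sin(θ/2)], [−i·sin(θ/2), cos(θ/2)]]; θ = 6.128, cos(θ/2) ≈ -0.996991, sin(θ/2) ≈ 0.0775148.
With a = amp(|0⟩) = 0 and b = amp(|1⟩) = 1:
new amp(|0⟩) = (-0.996991)·a + (-0.0775148i)·b = -0.07751i
new amp(|1⟩) = (-0.0775148i)·a + (-0.996991)·b = -0.997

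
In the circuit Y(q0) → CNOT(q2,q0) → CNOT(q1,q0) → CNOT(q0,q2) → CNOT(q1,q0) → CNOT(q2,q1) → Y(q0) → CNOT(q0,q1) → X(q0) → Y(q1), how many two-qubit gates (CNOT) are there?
6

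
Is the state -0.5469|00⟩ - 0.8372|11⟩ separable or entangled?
Entangled

Writing the state as a|00⟩ + b|01⟩ + c|10⟩ + d|11⟩, it is a product state iff ad − bc = 0.
Here (a, b, c, d) = (-0.5469, 0, 0, -0.8372): ad − bc = (-0.5469)(-0.8372) − (0)(0) = 0.4579 ≠ 0, so the state is entangled.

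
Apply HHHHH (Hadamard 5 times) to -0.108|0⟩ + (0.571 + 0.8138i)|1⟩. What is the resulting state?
(0.3274 + 0.5754i)|0⟩ + (-0.4801 - 0.5754i)|1⟩

H² = I, so H^5 = H: a single Hadamard. With (a, b) = (-0.108, (0.571 + 0.8138i)), H gives ((a + b)/√2, (a − b)/√2) = ((0.3274 + 0.5754i), (-0.4801 - 0.5754i)).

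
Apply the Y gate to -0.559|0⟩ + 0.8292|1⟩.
-0.8292i|0⟩ - 0.559i|1⟩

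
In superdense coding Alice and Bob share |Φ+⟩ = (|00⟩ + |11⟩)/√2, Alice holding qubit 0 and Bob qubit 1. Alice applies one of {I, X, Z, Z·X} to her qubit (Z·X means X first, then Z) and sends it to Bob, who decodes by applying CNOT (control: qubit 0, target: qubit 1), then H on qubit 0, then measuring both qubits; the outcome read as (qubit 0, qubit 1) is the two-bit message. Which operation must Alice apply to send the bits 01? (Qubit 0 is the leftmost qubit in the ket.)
X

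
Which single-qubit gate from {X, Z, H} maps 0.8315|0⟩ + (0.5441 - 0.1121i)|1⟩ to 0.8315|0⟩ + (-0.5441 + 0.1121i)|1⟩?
Z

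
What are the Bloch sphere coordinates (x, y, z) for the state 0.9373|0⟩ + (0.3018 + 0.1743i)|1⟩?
(0.5658, 0.3267, 0.7571)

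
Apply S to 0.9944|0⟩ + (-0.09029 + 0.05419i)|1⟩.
0.9944|0⟩ + (-0.05419 - 0.09029i)|1⟩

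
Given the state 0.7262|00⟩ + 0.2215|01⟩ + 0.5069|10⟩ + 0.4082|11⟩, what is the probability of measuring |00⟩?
0.5274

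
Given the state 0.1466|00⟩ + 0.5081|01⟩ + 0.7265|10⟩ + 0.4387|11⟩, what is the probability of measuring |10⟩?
0.5278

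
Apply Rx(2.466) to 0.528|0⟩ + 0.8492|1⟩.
(0.175 - 0.8012i)|0⟩ + (0.2814 - 0.4982i)|1⟩

Rx(2.466) = [[cos(θ/2), −i·sin(θ/2)], [−i·sin(θ/2), cos(θ/2)]]; θ = 2.466, cos(θ/2) ≈ 0.331409, sin(θ/2) ≈ 0.943487.
With a = amp(|0⟩) = 0.528 and b = amp(|1⟩) = 0.8492:
new amp(|0⟩) = (0.331409)·a + (-0.943487i)·b = (0.175 - 0.8012i)
new amp(|1⟩) = (-0.943487i)·a + (0.331409)·b = (0.2814 - 0.4982i)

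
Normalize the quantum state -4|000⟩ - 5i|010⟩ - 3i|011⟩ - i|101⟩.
-0.5601|000⟩ - 0.7001i|010⟩ - 0.4201i|011⟩ - 0.14i|101⟩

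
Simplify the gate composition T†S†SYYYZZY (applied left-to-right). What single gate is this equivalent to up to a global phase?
T†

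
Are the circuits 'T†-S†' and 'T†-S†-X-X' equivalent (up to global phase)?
Yes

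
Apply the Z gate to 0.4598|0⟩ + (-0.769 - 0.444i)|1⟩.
0.4598|0⟩ + (0.769 + 0.444i)|1⟩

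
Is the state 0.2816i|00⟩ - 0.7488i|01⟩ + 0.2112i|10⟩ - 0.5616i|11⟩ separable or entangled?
Separable

Writing the state as a|00⟩ + b|01⟩ + c|10⟩ + d|11⟩, it is a product state iff ad − bc = 0.
Here (a, b, c, d) = (0.2816i, -0.7488i, 0.2112i, -0.5616i): ad − bc = (0.2816i)(-0.5616i) − (-0.7488i)(0.2112i) = 0, so the state is separable.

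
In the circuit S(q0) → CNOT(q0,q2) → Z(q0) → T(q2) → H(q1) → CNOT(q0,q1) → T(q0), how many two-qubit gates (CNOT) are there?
2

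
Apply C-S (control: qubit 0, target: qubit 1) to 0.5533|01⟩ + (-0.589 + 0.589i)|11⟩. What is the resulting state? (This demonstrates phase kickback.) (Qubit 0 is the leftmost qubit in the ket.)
0.5533|01⟩ + (-0.589 - 0.589i)|11⟩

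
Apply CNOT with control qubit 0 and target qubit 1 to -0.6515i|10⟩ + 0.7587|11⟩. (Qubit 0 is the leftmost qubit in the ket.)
0.7587|10⟩ - 0.6515i|11⟩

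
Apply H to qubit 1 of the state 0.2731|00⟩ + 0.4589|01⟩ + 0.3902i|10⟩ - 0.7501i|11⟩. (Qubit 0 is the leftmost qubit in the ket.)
0.5176|00⟩ - 0.1314|01⟩ - 0.2545i|10⟩ + 0.8063i|11⟩

H on qubit 1 mixes each pair of kets that differ only in qubit 1: amplitudes (a, b) of (|…0…⟩, |…1…⟩) become ((a + b)/√2, (a − b)/√2). Kets absent from the input have amplitude 0.
(|00⟩, |01⟩): (a, b) = (0.2731, 0.4589) → (0.5176, -0.1314)
(|10⟩, |11⟩): (a, b) = (0.3902i, -0.7501i) → (-0.2545i, 0.8063i)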